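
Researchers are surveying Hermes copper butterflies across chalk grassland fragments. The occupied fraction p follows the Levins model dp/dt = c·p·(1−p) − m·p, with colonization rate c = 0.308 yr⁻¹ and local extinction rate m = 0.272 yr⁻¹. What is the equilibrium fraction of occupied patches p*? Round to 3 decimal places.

0.117

Setting dp/dt = 0 and dividing through by p* gives c·(1−p*) = m.
So p* = 1 − m/c = 1 − 0.272/0.308 = 1 − 0.8831 = 0.1169.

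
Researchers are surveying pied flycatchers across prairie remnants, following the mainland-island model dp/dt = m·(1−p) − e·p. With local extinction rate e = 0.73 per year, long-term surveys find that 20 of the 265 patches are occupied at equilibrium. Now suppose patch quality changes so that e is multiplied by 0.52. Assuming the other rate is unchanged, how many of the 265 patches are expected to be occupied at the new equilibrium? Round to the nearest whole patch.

Observed p* = 20/265 = 0.07547.
Balance m(1−p*) = e·p* gives m = e·p*/(1−p*) = 0.73×0.07547/0.92453 = 0.05959.
New p* = m/(m+e) = 0.05959/(0.05959+0.37960) = 0.13568.
Expected occupied = 265 × 0.13568 = 35.96 ≈ 36.

36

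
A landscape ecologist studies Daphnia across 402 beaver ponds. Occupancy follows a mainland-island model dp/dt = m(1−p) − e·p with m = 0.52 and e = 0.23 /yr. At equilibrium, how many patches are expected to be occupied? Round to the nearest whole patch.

p* = m/(m+e) = 0.52/0.7500 = 0.6933.
Expected occupied patches = N × p* = 402 × 0.6933 = 278.72 ≈ 279.

279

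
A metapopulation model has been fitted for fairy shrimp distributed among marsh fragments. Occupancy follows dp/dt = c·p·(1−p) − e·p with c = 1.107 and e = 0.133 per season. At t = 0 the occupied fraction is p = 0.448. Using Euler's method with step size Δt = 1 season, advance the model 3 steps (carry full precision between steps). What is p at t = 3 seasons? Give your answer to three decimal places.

0.875

Update rule: p ← p + [c·p·(1−p) − e·p]·Δt with Δt = 1.
step 1: Δp = +0.21417, p = 0.66217
step 2: Δp = +0.15957, p = 0.82174
step 3: Δp = +0.05287, p = 0.87461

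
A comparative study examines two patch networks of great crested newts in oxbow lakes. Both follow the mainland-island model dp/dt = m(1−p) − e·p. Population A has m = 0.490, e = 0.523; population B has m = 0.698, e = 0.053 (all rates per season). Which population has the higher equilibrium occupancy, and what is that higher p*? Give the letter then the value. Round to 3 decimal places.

A: p*_A = m/(m+e) = 0.490/1.0130 = 0.4837.
B: p*_B = 0.698/0.7510 = 0.9294.
B is higher at 0.9294.

B, 0.929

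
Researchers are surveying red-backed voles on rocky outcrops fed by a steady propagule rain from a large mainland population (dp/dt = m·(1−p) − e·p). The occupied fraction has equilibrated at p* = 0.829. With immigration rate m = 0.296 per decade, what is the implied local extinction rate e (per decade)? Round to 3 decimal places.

0.061

At equilibrium m(1−p*) = e·p*, so e = m(1−p*)/p*.
e = 0.296 × 0.1710 / 0.829 = 0.0611.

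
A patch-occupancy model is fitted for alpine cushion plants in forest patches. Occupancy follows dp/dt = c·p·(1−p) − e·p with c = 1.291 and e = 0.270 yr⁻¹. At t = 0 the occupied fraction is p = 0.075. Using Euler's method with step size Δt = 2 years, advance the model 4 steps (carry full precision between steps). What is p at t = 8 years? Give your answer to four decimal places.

Update rule: p ← p + [c·p·(1−p) − e·p]·Δt with Δt = 2.
p: 0.07500 → 0.21363  (Δp = +0.13863)
p: 0.21363 → 0.53202  (Δp = +0.31839)
p: 0.53202 → 0.88758  (Δp = +0.35556)
p: 0.88758 → 0.66592  (Δp = -0.22166)

0.6659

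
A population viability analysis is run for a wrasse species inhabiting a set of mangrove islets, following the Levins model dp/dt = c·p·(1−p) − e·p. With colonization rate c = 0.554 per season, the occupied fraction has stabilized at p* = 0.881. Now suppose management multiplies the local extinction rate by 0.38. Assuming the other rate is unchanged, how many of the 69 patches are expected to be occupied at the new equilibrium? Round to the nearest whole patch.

Balance c(1−p*) = e gives e = 0.554×(1 − 0.88100) = 0.06593.
New p* = 1 − e/c = 1 − 0.02505/0.55400 = 0.95478.
Expected occupied = 69 × 0.95478 = 65.88 ≈ 66.

66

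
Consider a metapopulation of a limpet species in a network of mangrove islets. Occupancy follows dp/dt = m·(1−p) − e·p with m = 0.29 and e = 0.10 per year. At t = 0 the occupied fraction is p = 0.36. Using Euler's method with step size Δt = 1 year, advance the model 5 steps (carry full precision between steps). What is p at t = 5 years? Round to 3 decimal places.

0.711

Update rule: p ← p + [m·(1−p) − e·p]·Δt with Δt = 1.
  1  |  dp/dt·Δt = +0.149600  |  p_1 = 0.509600
  2  |  dp/dt·Δt = +0.091256  |  p_2 = 0.600856
  3  |  dp/dt·Δt = +0.055666  |  p_3 = 0.656522
  4  |  dp/dt·Δt = +0.033956  |  p_4 = 0.690479
  5  |  dp/dt·Δt = +0.020713  |  p_5 = 0.711192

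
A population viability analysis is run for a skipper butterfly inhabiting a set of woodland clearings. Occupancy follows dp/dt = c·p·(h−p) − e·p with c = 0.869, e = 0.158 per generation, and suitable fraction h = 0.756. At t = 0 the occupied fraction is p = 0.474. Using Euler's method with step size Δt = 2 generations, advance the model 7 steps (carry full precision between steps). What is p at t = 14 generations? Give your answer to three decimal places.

Update rule: p ← p + [c·p·(h−p) − e·p]·Δt with Δt = 2.
t = 2: p = 0.47400 + (+0.08253) = 0.55653
t = 4: p = 0.55653 + (+0.01707) = 0.57360
t = 6: p = 0.57360 + (+0.00058) = 0.57418
t = 8: p = 0.57418 + (+0.00000) = 0.57418
t = 10: p = 0.57418 + (+0.00000) = 0.57418
t = 12: p = 0.57418 + (+0.00000) = 0.57418
t = 14: p = 0.57418 + (+0.00000) = 0.57418

0.574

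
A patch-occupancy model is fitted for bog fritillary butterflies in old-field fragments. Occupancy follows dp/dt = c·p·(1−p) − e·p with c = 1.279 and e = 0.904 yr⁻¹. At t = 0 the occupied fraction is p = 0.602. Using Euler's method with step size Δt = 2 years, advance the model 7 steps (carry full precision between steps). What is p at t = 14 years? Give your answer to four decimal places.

0.2927

Update rule: p ← p + [c·p·(1−p) − e·p]·Δt with Δt = 2.
  1  |  dp/dt·Δt = -0.475529  |  p_1 = 0.126471
  2  |  dp/dt·Δt = +0.053938  |  p_2 = 0.180409
  3  |  dp/dt·Δt = +0.052051  |  p_3 = 0.232459
  4  |  dp/dt·Δt = +0.036117  |  p_4 = 0.268576
  5  |  dp/dt·Δt = +0.016915  |  p_5 = 0.285492
  6  |  dp/dt·Δt = +0.005628  |  p_6 = 0.291119
  7  |  dp/dt·Δt = +0.001548  |  p_7 = 0.292667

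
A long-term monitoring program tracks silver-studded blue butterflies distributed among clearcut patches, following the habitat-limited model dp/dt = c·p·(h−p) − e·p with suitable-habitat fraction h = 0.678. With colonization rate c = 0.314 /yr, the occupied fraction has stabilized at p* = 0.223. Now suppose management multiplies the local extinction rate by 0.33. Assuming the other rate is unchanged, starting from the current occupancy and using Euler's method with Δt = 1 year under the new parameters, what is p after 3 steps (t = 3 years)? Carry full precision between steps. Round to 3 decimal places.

Balance c(h−p*) = e gives e = 0.314×(0.678 − 0.22300) = 0.14287.
Starting from p₀ = 0.22300; update p ← p + (dp/dt)·Δt with the new parameters.
p: 0.22300 → 0.24435  (Δp = +0.02135)
p: 0.24435 → 0.26610  (Δp = +0.02175)
p: 0.26610 → 0.28797  (Δp = +0.02187)

0.288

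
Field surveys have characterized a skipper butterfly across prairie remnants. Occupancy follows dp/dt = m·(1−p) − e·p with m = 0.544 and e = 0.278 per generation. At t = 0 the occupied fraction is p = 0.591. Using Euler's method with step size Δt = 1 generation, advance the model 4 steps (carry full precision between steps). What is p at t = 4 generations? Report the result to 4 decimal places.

0.6617

Update rule: p ← p + [m·(1−p) − e·p]·Δt with Δt = 1.
step 1: Δp = +0.05820, p = 0.64920
step 2: Δp = +0.01036, p = 0.65956
step 3: Δp = +0.00184, p = 0.66140
step 4: Δp = +0.00033, p = 0.66173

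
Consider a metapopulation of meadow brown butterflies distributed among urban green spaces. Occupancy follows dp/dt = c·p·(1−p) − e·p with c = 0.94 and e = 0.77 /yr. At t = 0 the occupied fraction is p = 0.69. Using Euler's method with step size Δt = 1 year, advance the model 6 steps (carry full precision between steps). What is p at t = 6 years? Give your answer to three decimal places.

0.219

Update rule: p ← p + [c·p·(1−p) − e·p]·Δt with Δt = 1.
step 1: Δp = -0.33023, p = 0.35977
step 2: Δp = -0.06051, p = 0.29926
step 3: Δp = -0.03331, p = 0.26595
step 4: Δp = -0.02127, p = 0.24468
step 5: Δp = -0.01468, p = 0.23000
step 6: Δp = -0.01063, p = 0.21937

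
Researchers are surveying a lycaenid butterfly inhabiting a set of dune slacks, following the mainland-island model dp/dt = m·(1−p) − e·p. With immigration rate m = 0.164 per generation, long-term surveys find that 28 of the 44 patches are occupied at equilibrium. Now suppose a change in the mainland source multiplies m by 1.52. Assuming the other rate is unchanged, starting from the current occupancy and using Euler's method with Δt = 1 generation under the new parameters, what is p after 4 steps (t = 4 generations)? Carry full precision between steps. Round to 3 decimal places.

Observed p* = 28/44 = 0.63636.
Balance m(1−p*) = e·p* gives e = m(1−p*)/p* = 0.164×0.36364/0.63636 = 0.09371.
Starting from p₀ = 0.63636; update p ← p + (dp/dt)·Δt with the new parameters.
step 1: Δp = +0.03101, p = 0.66737
step 2: Δp = +0.02037, p = 0.68775
step 3: Δp = +0.01339, p = 0.70113
step 4: Δp = +0.00879, p = 0.70993

0.710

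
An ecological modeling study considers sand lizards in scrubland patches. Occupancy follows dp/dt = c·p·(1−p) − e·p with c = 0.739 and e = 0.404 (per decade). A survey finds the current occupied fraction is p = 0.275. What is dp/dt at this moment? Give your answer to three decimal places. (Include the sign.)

Colonization term: c·p·(1−p) = 0.739×0.275×0.7250 = 0.14734.
Extinction term: e·p = 0.11110.
dp/dt = 0.14734 − 0.11110 = 0.03624.

0.036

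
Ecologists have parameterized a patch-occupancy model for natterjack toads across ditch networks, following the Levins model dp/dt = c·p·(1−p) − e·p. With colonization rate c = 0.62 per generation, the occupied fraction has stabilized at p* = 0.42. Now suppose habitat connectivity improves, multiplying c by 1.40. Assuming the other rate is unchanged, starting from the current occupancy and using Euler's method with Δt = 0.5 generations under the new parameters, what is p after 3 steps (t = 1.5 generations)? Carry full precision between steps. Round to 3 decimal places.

0.499

Balance c(1−p*) = e gives e = 0.62×(1 − 0.42000) = 0.35960.
Starting from p₀ = 0.42000; update p ← p + (dp/dt)·Δt with the new parameters.
p: 0.42000 → 0.45021  (Δp = +0.03021)
p: 0.45021 → 0.47668  (Δp = +0.02648)
p: 0.47668 → 0.49924  (Δp = +0.02256)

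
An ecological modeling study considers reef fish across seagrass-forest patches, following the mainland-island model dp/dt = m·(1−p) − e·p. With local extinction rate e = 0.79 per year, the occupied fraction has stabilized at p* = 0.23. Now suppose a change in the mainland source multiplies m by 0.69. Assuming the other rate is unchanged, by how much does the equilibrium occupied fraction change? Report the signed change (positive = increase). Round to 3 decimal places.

-0.059

Balance m(1−p*) = e·p* gives m = e·p*/(1−p*) = 0.79×0.23000/0.77000 = 0.23597.
New p* = m/(m+e) = 0.16282/(0.16282+0.79000) = 0.17088.
Δp* = 0.17088 − 0.23000 = -0.05912.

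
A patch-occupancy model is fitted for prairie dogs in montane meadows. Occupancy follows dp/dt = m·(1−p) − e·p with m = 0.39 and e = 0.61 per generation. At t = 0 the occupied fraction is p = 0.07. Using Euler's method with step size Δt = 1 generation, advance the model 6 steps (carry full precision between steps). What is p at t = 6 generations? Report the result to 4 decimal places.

Update rule: p ← p + [m·(1−p) − e·p]·Δt with Δt = 1.
p: 0.07000 → 0.39000  (Δp = +0.32000)
p: 0.39000 → 0.39000  (Δp = +0.00000)
p: 0.39000 → 0.39000  (Δp = +0.00000)
p: 0.39000 → 0.39000  (Δp = +0.00000)
p: 0.39000 → 0.39000  (Δp = +0.00000)
p: 0.39000 → 0.39000  (Δp = +0.00000)

0.3900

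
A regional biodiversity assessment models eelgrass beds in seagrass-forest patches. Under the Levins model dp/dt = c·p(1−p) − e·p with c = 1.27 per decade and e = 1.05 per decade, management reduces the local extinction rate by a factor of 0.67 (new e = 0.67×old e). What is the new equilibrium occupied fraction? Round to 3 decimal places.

0.446

Before: p* = 1 − 1.05/1.27 = 0.1732.
After the change, c = 1.27, e = 0.7035, so p* = 1 − 0.7035/1.27 = 0.4461.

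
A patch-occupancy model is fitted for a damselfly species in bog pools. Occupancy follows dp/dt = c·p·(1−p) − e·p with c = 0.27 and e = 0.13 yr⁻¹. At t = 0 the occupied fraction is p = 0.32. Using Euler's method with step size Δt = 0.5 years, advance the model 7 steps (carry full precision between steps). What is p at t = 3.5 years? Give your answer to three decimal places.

Update rule: p ← p + [c·p·(1−p) − e·p]·Δt with Δt = 0.5.
t = 0.5: p = 0.32000 + (+0.00858) = 0.32858
t = 1: p = 0.32858 + (+0.00843) = 0.33700
t = 1.5: p = 0.33700 + (+0.00826) = 0.34526
t = 2: p = 0.34526 + (+0.00808) = 0.35334
t = 2.5: p = 0.35334 + (+0.00788) = 0.36121
t = 3: p = 0.36121 + (+0.00767) = 0.36889
t = 3.5: p = 0.36889 + (+0.00745) = 0.37634

0.376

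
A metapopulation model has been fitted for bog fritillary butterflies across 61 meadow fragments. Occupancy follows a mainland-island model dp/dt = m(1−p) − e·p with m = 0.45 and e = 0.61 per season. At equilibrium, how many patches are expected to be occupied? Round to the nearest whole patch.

26

p* = m/(m+e) = 0.45/1.0600 = 0.4245.
Expected occupied patches = N × p* = 61 × 0.4245 = 25.90 ≈ 26.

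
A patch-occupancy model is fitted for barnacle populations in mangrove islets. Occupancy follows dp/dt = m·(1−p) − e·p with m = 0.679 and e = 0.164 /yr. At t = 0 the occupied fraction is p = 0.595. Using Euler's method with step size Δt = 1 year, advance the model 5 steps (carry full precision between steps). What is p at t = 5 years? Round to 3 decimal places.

Update rule: p ← p + [m·(1−p) − e·p]·Δt with Δt = 1.
  1  |  dp/dt·Δt = +0.177415  |  p_1 = 0.772415
  2  |  dp/dt·Δt = +0.027854  |  p_2 = 0.800269
  3  |  dp/dt·Δt = +0.004373  |  p_3 = 0.804642
  4  |  dp/dt·Δt = +0.000687  |  p_4 = 0.805329
  5  |  dp/dt·Δt = +0.000108  |  p_5 = 0.805437

0.805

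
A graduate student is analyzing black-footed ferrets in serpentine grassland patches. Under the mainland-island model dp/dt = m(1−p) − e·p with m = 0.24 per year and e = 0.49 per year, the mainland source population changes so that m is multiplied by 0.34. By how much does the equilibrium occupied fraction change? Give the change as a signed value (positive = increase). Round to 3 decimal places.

Before: p* = 0.24/(0.24+0.49) = 0.3288.
After: m = 0.0816, e = 0.49; p* = 0.0816/0.5716 = 0.1428.
Δp* = 0.1428 − 0.3288 = -0.1860.

-0.186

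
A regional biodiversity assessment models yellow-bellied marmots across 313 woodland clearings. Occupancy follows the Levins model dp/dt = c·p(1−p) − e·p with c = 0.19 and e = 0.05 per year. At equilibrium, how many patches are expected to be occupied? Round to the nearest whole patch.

231

p* = 1 − e/c = 1 − 0.05/0.19 = 0.7368.
Expected occupied patches = N × p* = 313 × 0.7368 = 230.63 ≈ 231.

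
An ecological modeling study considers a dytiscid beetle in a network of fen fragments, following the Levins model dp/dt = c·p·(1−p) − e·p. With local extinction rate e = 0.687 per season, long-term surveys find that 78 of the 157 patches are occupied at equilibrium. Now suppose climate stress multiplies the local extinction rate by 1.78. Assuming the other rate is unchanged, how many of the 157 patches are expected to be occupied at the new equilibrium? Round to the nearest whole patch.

Observed p* = 78/157 = 0.49682.
Balance c(1−p*) = e gives c = e/(1 − 0.49682) = 0.687/0.50318 = 1.36532.
New p* = 1 − e/c = 1 − 1.22286/1.36532 = 0.10434.
Expected occupied = 157 × 0.10434 = 16.38 ≈ 16.

16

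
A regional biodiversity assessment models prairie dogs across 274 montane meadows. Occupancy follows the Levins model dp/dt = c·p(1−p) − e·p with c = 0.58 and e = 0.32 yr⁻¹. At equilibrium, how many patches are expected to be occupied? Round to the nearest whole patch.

123

p* = 1 − e/c = 1 − 0.32/0.58 = 0.4483.
Expected occupied patches = N × p* = 274 × 0.4483 = 122.83 ≈ 123.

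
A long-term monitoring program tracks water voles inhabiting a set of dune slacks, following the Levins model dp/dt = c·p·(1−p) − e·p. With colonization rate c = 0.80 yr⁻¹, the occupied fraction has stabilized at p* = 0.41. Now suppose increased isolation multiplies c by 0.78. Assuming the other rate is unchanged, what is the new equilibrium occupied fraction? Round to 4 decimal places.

Balance c(1−p*) = e gives e = 0.80×(1 − 0.41000) = 0.47200.
New p* = 1 − e/c = 1 − 0.47200/0.62400 = 0.24359.

0.2436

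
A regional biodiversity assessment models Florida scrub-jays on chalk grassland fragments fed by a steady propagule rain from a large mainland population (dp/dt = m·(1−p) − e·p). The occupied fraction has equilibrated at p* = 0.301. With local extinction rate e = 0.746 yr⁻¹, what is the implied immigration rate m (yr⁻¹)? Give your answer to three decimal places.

0.321

At equilibrium m(1−p*) = e·p*, so m = e·p*/(1−p*).
m = 0.746 × 0.301 / 0.6990 = 0.2245/0.6990 = 0.3212.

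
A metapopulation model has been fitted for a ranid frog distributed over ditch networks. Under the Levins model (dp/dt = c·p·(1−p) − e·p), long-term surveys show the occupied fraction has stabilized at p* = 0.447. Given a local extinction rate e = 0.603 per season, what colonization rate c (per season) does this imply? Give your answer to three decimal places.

At equilibrium c(1−p*) = e, so c = e/(1−p*).
c = 0.603/(1 − 0.447) = 0.603/0.5530 = 1.0904.

1.090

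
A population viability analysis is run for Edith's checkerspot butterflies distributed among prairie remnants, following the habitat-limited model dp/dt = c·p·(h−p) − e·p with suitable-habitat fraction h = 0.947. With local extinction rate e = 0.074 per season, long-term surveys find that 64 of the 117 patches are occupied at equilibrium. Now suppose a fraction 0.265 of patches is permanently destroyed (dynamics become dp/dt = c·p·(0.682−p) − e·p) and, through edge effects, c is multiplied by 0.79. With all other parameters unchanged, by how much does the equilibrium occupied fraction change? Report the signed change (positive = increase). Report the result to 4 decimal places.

Observed p* = 64/117 = 0.54701.
Balance c(h−p*) = e gives c = e/(0.947 − 0.54701) = 0.074/0.39999 = 0.18500.
New p* = 0.682 − e/c = 0.682 − 0.07400/0.14615 = 0.17567.
Δp* = 0.17567 − 0.54701 = -0.37134.

-0.3713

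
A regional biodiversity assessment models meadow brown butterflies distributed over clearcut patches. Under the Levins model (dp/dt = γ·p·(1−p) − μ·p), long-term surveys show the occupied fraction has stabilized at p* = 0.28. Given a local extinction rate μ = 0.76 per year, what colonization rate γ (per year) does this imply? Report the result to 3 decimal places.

At equilibrium γ(1−p*) = μ, so γ = μ/(1−p*).
γ = 0.76/(1 − 0.28) = 0.76/0.7200 = 1.0556.

1.056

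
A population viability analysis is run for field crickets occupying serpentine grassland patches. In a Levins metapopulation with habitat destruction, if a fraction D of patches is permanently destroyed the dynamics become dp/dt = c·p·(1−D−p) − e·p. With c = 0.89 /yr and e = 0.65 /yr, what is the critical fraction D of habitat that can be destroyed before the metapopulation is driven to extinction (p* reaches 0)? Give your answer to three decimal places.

0.270

The nontrivial equilibrium is p* = (1−D) − e/c; extinction occurs when this hits zero.
So D_crit = 1 − e/c = 1 − 0.65/0.89 = 1 − 0.7303 = 0.2697.
This equals the undisturbed p*, a classic result of Lande's extension.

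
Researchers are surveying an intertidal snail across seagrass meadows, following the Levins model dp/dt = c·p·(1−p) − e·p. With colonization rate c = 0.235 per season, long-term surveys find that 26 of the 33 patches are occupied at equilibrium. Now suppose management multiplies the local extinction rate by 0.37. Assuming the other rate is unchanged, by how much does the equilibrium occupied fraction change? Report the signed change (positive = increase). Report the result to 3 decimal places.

0.134

Observed p* = 26/33 = 0.78788.
Balance c(1−p*) = e gives e = 0.235×(1 − 0.78788) = 0.04985.
New p* = 1 − e/c = 1 − 0.01844/0.23500 = 0.92153.
Δp* = 0.92153 − 0.78788 = +0.13365.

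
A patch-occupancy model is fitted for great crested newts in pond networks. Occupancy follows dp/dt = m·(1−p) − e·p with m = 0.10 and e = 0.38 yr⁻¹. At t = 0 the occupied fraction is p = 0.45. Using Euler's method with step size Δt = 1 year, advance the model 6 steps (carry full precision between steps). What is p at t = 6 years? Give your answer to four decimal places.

0.2131

Update rule: p ← p + [m·(1−p) − e·p]·Δt with Δt = 1.
p: 0.45000 → 0.33400  (Δp = -0.11600)
p: 0.33400 → 0.27368  (Δp = -0.06032)
p: 0.27368 → 0.24231  (Δp = -0.03137)
p: 0.24231 → 0.22600  (Δp = -0.01631)
p: 0.22600 → 0.21752  (Δp = -0.00848)
p: 0.21752 → 0.21311  (Δp = -0.00441)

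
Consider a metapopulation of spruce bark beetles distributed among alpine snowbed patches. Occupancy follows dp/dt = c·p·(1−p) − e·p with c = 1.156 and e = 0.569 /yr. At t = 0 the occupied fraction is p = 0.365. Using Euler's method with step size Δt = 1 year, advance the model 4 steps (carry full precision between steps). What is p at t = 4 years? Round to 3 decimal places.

0.499

Update rule: p ← p + [c·p·(1−p) − e·p]·Δt with Δt = 1.
  1  |  dp/dt·Δt = +0.060247  |  p_1 = 0.425247
  2  |  dp/dt·Δt = +0.040575  |  p_2 = 0.465822
  3  |  dp/dt·Δt = +0.022597  |  p_3 = 0.488419
  4  |  dp/dt·Δt = +0.010935  |  p_4 = 0.499353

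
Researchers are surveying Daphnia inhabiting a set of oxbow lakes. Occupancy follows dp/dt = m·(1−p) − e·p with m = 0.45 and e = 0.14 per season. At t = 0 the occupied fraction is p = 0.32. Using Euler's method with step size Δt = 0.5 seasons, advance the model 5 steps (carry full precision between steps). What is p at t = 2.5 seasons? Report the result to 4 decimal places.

Update rule: p ← p + [m·(1−p) − e·p]·Δt with Δt = 0.5.
t = 0.5: p = 0.32000 + (+0.13060) = 0.45060
t = 1: p = 0.45060 + (+0.09207) = 0.54267
t = 1.5: p = 0.54267 + (+0.06491) = 0.60758
t = 2: p = 0.60758 + (+0.04576) = 0.65335
t = 2.5: p = 0.65335 + (+0.03226) = 0.68561

0.6856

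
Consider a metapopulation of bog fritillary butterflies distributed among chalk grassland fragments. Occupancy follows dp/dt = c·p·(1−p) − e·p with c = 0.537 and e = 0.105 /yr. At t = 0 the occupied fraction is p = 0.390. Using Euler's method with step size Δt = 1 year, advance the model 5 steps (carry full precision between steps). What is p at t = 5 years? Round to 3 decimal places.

0.734

Update rule: p ← p + [c·p·(1−p) − e·p]·Δt with Δt = 1.
  1  |  dp/dt·Δt = +0.086802  |  p_1 = 0.476802
  2  |  dp/dt·Δt = +0.083897  |  p_2 = 0.560699
  3  |  dp/dt·Δt = +0.073398  |  p_3 = 0.634097
  4  |  dp/dt·Δt = +0.058013  |  p_4 = 0.692111
  5  |  dp/dt·Δt = +0.041760  |  p_5 = 0.733870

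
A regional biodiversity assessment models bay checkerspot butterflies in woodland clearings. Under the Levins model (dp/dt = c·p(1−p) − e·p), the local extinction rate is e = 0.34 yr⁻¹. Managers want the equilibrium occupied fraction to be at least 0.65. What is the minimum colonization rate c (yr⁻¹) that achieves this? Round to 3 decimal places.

p* = 1 − e/c ≥ 0.65 requires e/c ≤ 0.3500, i.e. c ≥ e/0.3500.
c_min = 0.34/0.3500 = 0.9714.

0.971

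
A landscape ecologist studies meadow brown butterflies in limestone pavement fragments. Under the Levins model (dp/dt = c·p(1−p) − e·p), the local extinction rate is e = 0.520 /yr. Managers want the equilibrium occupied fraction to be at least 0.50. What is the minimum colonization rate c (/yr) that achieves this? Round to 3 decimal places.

p* = 1 − e/c ≥ 0.50 requires e/c ≤ 0.5000, i.e. c ≥ e/0.5000.
c_min = 0.520/0.5000 = 1.0400.

1.040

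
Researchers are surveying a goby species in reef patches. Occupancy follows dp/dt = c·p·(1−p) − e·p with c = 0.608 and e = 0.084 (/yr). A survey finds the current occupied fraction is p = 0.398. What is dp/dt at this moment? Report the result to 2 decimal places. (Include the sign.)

Colonization term: c·p·(1−p) = 0.608×0.398×0.6020 = 0.14567.
Extinction term: e·p = 0.03343.
dp/dt = 0.14567 − 0.03343 = 0.11224.

0.11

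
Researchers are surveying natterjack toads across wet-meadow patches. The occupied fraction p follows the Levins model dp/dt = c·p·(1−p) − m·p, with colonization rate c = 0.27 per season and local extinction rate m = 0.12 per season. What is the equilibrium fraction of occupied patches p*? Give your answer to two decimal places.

0.56

At equilibrium, colonization balances extinction: c·p*·(1−p*) = m·p*.
So p* = 1 − m/c = 1 − 0.12/0.27 = 1 − 0.4444 = 0.5556.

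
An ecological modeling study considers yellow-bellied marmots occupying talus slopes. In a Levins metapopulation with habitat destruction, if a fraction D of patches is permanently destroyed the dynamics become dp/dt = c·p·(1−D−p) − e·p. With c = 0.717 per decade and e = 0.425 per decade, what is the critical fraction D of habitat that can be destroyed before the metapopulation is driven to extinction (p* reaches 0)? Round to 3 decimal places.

The nontrivial equilibrium is p* = (1−D) − e/c; extinction occurs when this hits zero.
So D_crit = 1 − e/c = 1 − 0.425/0.717 = 1 − 0.5927 = 0.4073.
This equals the undisturbed p*, a classic result of Lande's extension.

0.407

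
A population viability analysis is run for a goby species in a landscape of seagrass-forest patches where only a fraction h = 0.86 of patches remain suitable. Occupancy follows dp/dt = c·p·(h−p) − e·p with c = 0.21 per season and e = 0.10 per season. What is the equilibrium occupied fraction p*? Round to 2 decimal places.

0.38

Setting dp/dt = 0 and dividing by p* gives c·(h−p*) = e.
So p* = h − e/c = 0.86 − 0.10/0.21 = 0.86 − 0.4762 = 0.3838.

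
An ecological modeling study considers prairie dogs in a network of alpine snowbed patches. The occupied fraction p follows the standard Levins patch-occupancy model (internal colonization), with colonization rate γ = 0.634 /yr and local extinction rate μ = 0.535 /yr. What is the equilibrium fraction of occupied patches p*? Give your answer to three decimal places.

At equilibrium, colonization balances extinction: γ·p*·(1−p*) = μ·p*.
So p* = 1 − μ/γ = 1 − 0.535/0.634 = 1 − 0.8438 = 0.1562.

0.156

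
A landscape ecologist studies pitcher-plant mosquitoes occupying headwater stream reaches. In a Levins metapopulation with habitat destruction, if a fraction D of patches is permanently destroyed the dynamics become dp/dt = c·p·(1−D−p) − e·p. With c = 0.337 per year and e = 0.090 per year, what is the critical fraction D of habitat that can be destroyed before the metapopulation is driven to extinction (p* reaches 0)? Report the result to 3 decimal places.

The nontrivial equilibrium is p* = (1−D) − e/c; extinction occurs when this hits zero.
So D_crit = 1 − e/c = 1 − 0.090/0.337 = 1 − 0.2671 = 0.7329.
Note this equals the original equilibrium occupancy — the Levins extinction-debt result.

0.733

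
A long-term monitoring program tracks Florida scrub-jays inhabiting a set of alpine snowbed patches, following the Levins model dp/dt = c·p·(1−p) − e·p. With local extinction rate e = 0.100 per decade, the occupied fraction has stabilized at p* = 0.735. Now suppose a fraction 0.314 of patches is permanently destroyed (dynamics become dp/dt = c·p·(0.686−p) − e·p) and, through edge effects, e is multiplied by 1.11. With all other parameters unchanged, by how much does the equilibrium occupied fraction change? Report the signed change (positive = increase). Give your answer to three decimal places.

Balance c(1−p*) = e gives c = e/(1 − 0.73500) = 0.100/0.26500 = 0.37736.
New p* = 0.686 − e/c = 0.686 − 0.11100/0.37736 = 0.39185.
Δp* = 0.39185 − 0.73500 = -0.34315.

-0.343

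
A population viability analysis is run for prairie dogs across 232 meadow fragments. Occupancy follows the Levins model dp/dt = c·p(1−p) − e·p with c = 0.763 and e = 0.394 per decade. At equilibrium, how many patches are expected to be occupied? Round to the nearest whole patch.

112

p* = 1 − e/c = 1 − 0.394/0.763 = 0.4836.
Expected occupied patches = N × p* = 232 × 0.4836 = 112.20 ≈ 112.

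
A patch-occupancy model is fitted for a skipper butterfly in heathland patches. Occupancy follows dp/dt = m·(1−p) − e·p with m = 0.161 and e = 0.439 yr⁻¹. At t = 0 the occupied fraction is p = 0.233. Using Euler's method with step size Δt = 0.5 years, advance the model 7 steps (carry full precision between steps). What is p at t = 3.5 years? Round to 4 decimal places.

Update rule: p ← p + [m·(1−p) − e·p]·Δt with Δt = 0.5.
t = 0.5: p = 0.23300 + (+0.01060) = 0.24360
t = 1: p = 0.24360 + (+0.00742) = 0.25102
t = 1.5: p = 0.25102 + (+0.00519) = 0.25621
t = 2: p = 0.25621 + (+0.00364) = 0.25985
t = 2.5: p = 0.25985 + (+0.00255) = 0.26239
t = 3: p = 0.26239 + (+0.00178) = 0.26418
t = 3.5: p = 0.26418 + (+0.00125) = 0.26542

0.2654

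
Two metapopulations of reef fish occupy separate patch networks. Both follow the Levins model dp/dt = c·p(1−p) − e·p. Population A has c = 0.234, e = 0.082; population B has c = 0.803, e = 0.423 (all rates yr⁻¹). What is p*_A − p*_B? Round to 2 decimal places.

A: p*_A = 1 − 0.082/0.234 = 0.6496.
B: p*_B = 1 − 0.423/0.803 = 0.4732.
p*_A − p*_B = 0.6496 − 0.4732 = 0.1763.

0.18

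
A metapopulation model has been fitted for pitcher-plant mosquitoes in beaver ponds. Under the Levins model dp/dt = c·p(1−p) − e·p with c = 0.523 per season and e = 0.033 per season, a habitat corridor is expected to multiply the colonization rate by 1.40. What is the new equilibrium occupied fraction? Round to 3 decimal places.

0.955

Before: p* = 1 − 0.033/0.523 = 0.9369.
After the change, c = 0.7322, e = 0.033, so p* = 1 − 0.033/0.7322 = 0.9549.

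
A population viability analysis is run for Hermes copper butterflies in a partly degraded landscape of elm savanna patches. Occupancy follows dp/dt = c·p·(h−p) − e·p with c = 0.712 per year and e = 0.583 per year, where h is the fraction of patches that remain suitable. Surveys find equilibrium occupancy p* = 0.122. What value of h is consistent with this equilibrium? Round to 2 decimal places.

0.94

At equilibrium c(h−p*) = e, so h = p* + e/c.
h = 0.122 + 0.583/0.712 = 0.122 + 0.8188 = 0.9408.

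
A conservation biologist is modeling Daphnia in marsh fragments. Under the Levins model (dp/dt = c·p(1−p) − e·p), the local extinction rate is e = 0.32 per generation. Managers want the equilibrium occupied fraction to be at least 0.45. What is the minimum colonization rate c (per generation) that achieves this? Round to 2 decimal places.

p* = 1 − e/c ≥ 0.45 requires e/c ≤ 0.5500, i.e. c ≥ e/0.5500.
c_min = 0.32/0.5500 = 0.5818.

0.58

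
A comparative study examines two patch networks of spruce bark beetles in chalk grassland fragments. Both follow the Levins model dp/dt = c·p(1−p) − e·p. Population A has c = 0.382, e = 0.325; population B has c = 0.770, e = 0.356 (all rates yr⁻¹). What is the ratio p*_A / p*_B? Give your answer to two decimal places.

A: p*_A = 1 − 0.325/0.382 = 0.1492.
B: p*_B = 1 − 0.356/0.770 = 0.5377.
p*_A / p*_B = 0.1492/0.5377 = 0.2775.

0.28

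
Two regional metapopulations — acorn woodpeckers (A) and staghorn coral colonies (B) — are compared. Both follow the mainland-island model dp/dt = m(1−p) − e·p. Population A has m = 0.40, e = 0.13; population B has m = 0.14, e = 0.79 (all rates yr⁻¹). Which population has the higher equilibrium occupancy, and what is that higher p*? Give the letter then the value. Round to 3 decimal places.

A, 0.755

A: p*_A = m/(m+e) = 0.40/0.5300 = 0.7547.
B: p*_B = 0.14/0.9300 = 0.1505.
A is higher at 0.7547.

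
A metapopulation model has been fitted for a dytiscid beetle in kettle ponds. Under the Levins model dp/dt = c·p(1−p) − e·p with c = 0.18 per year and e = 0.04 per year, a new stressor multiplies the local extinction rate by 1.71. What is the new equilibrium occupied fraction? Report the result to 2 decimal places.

0.62

Before: p* = 1 − 0.04/0.18 = 0.7778.
After the change, c = 0.18, e = 0.0684, so p* = 1 − 0.0684/0.18 = 0.6200.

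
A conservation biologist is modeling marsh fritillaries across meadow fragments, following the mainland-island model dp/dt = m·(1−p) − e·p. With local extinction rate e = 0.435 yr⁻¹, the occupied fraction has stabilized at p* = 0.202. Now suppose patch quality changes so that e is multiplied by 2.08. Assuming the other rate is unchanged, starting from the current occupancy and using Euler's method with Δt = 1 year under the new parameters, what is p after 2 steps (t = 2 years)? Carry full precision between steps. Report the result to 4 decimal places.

0.1085

Balance m(1−p*) = e·p* gives m = e·p*/(1−p*) = 0.435×0.20200/0.79800 = 0.11011.
Starting from p₀ = 0.20200; update p ← p + (dp/dt)·Δt with the new parameters.
  1  |  dp/dt·Δt = -0.094900  |  p_1 = 0.107100
  2  |  dp/dt·Δt = +0.001415  |  p_2 = 0.108516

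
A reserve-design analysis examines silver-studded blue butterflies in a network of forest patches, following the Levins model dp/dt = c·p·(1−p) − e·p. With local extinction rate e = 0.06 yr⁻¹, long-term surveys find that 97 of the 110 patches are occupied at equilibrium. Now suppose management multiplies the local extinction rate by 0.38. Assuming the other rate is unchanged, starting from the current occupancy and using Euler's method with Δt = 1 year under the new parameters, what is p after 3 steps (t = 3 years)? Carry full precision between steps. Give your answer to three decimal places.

Observed p* = 97/110 = 0.88182.
Balance c(1−p*) = e gives c = e/(1 − 0.88182) = 0.06/0.11818 = 0.50769.
Starting from p₀ = 0.88182; update p ← p + (dp/dt)·Δt with the new parameters.
t = 1: p = 0.88182 + (+0.03280) = 0.91462
t = 2: p = 0.91462 + (+0.01879) = 0.93341
t = 3: p = 0.93341 + (+0.01027) = 0.94369

0.944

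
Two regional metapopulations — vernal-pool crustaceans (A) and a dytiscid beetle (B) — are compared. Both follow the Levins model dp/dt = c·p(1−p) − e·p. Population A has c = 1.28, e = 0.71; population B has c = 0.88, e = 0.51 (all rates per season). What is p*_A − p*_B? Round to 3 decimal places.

0.025

A: p*_A = 1 − 0.71/1.28 = 0.4453.
B: p*_B = 1 − 0.51/0.88 = 0.4205.
p*_A − p*_B = 0.4453 − 0.4205 = 0.0249.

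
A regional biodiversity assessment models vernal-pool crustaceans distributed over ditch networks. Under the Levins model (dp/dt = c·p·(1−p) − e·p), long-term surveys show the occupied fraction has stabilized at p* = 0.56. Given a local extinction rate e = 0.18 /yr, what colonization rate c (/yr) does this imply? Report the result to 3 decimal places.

At equilibrium c(1−p*) = e, so c = e/(1−p*).
c = 0.18/(1 − 0.56) = 0.18/0.4400 = 0.4091.

0.409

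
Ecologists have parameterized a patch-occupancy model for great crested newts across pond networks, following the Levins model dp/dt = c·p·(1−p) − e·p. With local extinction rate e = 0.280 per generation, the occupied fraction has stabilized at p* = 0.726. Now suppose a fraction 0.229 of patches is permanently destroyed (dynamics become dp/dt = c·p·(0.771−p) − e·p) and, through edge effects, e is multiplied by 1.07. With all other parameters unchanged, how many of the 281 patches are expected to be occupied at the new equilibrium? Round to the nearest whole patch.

Balance c(1−p*) = e gives c = e/(1 − 0.72600) = 0.280/0.27400 = 1.02190.
New p* = 0.771 − e/c = 0.771 − 0.29960/1.02190 = 0.47782.
Expected occupied = 281 × 0.47782 = 134.27 ≈ 134.

134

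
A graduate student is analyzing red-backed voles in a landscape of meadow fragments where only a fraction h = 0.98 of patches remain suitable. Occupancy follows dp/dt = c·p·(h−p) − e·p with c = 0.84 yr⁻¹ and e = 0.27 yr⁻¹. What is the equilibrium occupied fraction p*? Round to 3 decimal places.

Setting dp/dt = 0 and dividing by p* gives c·(h−p*) = e.
So p* = h − e/c = 0.98 − 0.27/0.84 = 0.98 − 0.3214 = 0.6586.

0.659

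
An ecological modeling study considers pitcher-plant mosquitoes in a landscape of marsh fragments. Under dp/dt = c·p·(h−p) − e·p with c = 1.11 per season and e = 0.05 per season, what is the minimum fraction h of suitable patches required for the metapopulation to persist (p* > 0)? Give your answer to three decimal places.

p* = h − e/c is positive only when h > e/c.
h_min = e/c = 0.05/1.11 = 0.0450.

0.045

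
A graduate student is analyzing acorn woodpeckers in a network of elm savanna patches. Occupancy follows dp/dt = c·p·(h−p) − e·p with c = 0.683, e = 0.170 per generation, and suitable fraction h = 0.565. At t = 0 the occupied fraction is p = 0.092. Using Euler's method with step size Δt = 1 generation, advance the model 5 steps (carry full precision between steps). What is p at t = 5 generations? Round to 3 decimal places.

0.171

Update rule: p ← p + [c·p·(h−p) − e·p]·Δt with Δt = 1.
step 1: Δp = +0.01408, p = 0.10608
step 2: Δp = +0.01522, p = 0.12130
step 3: Δp = +0.01614, p = 0.13744
step 4: Δp = +0.01677, p = 0.15421
step 5: Δp = +0.01705, p = 0.17126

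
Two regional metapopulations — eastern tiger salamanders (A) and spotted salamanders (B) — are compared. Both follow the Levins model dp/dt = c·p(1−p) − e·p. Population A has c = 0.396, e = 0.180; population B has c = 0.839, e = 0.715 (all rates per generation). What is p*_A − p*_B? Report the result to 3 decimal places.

0.398

A: p*_A = 1 − 0.180/0.396 = 0.5455.
B: p*_B = 1 − 0.715/0.839 = 0.1478.
p*_A − p*_B = 0.5455 − 0.1478 = 0.3977.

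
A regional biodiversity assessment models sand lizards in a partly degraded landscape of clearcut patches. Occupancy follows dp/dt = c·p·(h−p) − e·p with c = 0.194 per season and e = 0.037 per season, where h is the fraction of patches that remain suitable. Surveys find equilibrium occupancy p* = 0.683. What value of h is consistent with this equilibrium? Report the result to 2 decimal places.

At equilibrium c(h−p*) = e, so h = p* + e/c.
h = 0.683 + 0.037/0.194 = 0.683 + 0.1907 = 0.8737.

0.87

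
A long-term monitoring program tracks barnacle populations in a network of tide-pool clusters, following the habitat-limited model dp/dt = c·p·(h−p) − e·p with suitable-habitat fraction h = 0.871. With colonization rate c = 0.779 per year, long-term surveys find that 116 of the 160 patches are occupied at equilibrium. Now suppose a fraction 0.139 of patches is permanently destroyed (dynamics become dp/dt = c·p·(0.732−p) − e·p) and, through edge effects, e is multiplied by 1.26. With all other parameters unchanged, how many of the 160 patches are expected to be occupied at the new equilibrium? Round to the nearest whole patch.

88

Observed p* = 116/160 = 0.72500.
Balance c(h−p*) = e gives e = 0.779×(0.871 − 0.72500) = 0.11373.
New p* = 0.732 − e/c = 0.732 − 0.14330/0.77900 = 0.54805.
Expected occupied = 160 × 0.54805 = 87.69 ≈ 88.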